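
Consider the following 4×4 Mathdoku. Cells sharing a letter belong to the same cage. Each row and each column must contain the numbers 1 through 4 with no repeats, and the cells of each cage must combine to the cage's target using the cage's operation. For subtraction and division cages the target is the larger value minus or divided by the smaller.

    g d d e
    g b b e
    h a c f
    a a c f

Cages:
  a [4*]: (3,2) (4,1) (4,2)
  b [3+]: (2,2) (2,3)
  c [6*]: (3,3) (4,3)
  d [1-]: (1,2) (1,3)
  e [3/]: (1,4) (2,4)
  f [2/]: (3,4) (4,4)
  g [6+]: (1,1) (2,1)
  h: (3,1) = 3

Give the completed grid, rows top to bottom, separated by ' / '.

Cage h is given; hence (3,1) = 3.
Row 3 already has 3, which forces (3,3) = 2.
Column 3 now contains 2, leaving (4,3) = 3.
The two cells of cage b must have sum 3; hence (2,2) = 2.
Column 3 now contains 2, which forces (2,3) = 1.
Row 2 now contains 1; hence (2,4) = 3.
Row 3 already has 2, leaving (3,2) = 1.
Row 3 now contains 1; hence (3,4) = 4.
The 3 cells of cage a must have product 4, leaving (4,1) = 1.
Cage a needs product 4; hence (4,2) = 4.
Cage f's pair has quotient 2; hence (4,4) = 2.
The two cells of cage g must have sum 6; hence (1,1) = 2.
Column 2 now contains 2, which forces (1,2) = 3.
Column 3 now contains 1; hence (1,3) = 4.
Column 4 already has 3, so (1,4) = 1.
Row 2 now contains 2, leaving (2,1) = 4.

2 3 4 1 / 4 2 1 3 / 3 1 2 4 / 1 4 3 2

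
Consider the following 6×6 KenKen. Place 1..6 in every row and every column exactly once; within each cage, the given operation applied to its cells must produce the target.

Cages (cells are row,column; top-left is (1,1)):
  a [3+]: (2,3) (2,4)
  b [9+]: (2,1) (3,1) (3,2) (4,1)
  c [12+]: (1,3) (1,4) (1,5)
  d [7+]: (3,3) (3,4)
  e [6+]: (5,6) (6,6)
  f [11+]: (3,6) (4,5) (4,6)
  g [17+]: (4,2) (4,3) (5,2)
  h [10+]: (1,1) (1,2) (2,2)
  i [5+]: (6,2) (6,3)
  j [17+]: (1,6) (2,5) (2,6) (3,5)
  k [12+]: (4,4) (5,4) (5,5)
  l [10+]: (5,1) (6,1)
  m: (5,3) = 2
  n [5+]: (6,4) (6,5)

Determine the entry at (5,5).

3

Cage g needs sum 17, which forces (4,2) = 5.
The 3 cells of cage g must have sum 17, leaving (4,3) = 6.
The 3 cells of cage g must have sum 17; hence (5,2) = 6.
Cage m is given, so (5,3) = 2.
Column 3 already has 2, which forces (2,3) = 1.
Cage a's pair has sum 3; hence (2,4) = 2.
Row 5 already has 6, which forces (5,1) = 4.
The two cells of cage l must have sum 10; hence (6,1) = 6.
Cage k has sum 12, which forces (4,4) = 4.
The two cells of cage d must have sum 7, which forces (3,3) = 4.
4 is placed in column 4; hence (3,4) = 3.
Cage f needs sum 11, leaving (3,6) = 6.
Column 4 already has 3, leaving (5,4) = 5.
5 is placed in row 5; hence (5,5) = 3.
5 is placed in row 5, which forces (5,6) = 1.
Column 3 now contains 4, so (6,3) = 3.
Column 4 already has 3; hence (6,4) = 1.
Column 6 already has 1, so (6,6) = 5.
Column 3 already has 3, which forces (1,3) = 5.
Column 4 already has 1, which forces (1,4) = 6.
The 3 cells of cage c must have sum 12, leaving (1,5) = 1.
The 4 cells of cage j must have sum 17, so (1,6) = 2.
Cage b needs sum 9, leaving (2,1) = 5.
The 4 cells of cage j must have sum 17, so (2,5) = 6.
Cage j has sum 17, which forces (2,6) = 4.
Cage b has sum 9; hence (3,1) = 2.
Row 3 already has 3, so (3,2) = 1.
Cage j needs sum 17, so (3,5) = 5.
Cage b has sum 9, leaving (4,1) = 1.
Column 5 already has 3, so (4,5) = 2.
Cage f needs sum 11, which forces (4,6) = 3.
Row 6 now contains 1, so (6,2) = 2.
Cage n needs two cells with sum 5, so (6,5) = 4.
Row 1 already has 5, so (1,1) = 3.
Row 1 already has 2; hence (1,2) = 4.
Row 2 already has 4, so (2,2) = 3.
Completed grid: 3 4 5 6 1 2 / 5 3 1 2 6 4 / 2 1 4 3 5 6 / 1 5 6 4 2 3 / 4 6 2 5 3 1 / 6 2 3 1 4 5.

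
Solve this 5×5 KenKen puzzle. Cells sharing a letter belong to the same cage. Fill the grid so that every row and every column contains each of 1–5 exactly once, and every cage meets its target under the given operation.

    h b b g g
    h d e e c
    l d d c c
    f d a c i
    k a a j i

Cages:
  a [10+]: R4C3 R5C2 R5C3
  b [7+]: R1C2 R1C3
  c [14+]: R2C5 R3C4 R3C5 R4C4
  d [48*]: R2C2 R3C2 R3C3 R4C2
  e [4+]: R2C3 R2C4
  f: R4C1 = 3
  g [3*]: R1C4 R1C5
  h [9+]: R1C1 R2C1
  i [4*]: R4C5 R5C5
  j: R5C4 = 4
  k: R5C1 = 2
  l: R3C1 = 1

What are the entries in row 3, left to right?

Cage l is a single given cell, which forces R3C1 = 1.
Cage f is given, so R4C1 = 3.
Cage k is a single given cell, which forces R5C1 = 2.
Cage j is given, which forces R5C4 = 4.
4 is placed in row 5, which forces R5C5 = 1.
Cage g's pair has product 3, leaving R1C4 = 1.
Column 5 already has 1, so R1C5 = 3.
Column 4 now contains 1, which forces R2C4 = 3.
The 3 cells of cage a must have sum 10, which forces R4C3 = 2.
Row 4 already has 2, so R4C4 = 5.
Column 5 already has 1, so R4C5 = 4.
The two cells of cage b must have sum 7, which forces R1C2 = 2.
Cage b needs two cells with sum 7, leaving R1C3 = 5.
The 4 cells of cage d must have product 48; hence R2C2 = 4.
3 is placed in row 2; hence R2C3 = 1.
Cage c needs sum 14, leaving R2C5 = 2.
Cage d has product 48; hence R3C2 = 3.
Column 3 already has 2, leaving R3C3 = 4.
Column 4 now contains 5, so R3C4 = 2.
Cage c needs sum 14, so R3C5 = 5.
Row 4 now contains 4, which forces R4C2 = 1.
3 is placed in column 2, which forces R5C2 = 5.
Column 3 already has 5; hence R5C3 = 3.
Row 1 already has 5, which forces R1C1 = 4.
4 is placed in row 2, so R2C1 = 5.
Completed grid: 4 2 5 1 3 / 5 4 1 3 2 / 1 3 4 2 5 / 3 1 2 5 4 / 2 5 3 4 1.

1 3 4 2 5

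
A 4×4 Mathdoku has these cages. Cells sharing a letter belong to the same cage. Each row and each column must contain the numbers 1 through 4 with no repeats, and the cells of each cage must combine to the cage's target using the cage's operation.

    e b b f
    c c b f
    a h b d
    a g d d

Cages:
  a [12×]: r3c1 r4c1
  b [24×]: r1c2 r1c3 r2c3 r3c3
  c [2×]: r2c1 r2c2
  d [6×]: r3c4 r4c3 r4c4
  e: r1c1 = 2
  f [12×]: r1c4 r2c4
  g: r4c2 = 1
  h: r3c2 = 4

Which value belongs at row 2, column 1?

E is a freebie, which forces r1c1 = 2.
2 is placed in column 1, which forces r2c1 = 1.
1 is placed in row 2, which forces r2c2 = 2.
H is a freebie, which forces r3c2 = 4.
Cage g is a single given cell, so r4c2 = 1.
Column 2 now contains 1; hence r1c2 = 3.
The 4 cells of cage b must have product 24, which forces r1c3 = 1.
Row 1 now contains 3; hence r1c4 = 4.
Cage b needs product 24, which forces r2c3 = 4.
4 is placed in column 4, leaving r2c4 = 3.
Row 3 already has 4, which forces r3c1 = 3.
The 4 cells of cage b must have product 24, which forces r3c3 = 2.
Cage d has product 6; hence r3c4 = 1.
Cage a's pair has product 12, leaving r4c1 = 4.
2 is placed in column 3; hence r4c3 = 3.
3 is placed in column 4, leaving r4c4 = 2.
Filled in: 2 3 1 4 / 1 2 4 3 / 3 4 2 1 / 4 1 3 2.

1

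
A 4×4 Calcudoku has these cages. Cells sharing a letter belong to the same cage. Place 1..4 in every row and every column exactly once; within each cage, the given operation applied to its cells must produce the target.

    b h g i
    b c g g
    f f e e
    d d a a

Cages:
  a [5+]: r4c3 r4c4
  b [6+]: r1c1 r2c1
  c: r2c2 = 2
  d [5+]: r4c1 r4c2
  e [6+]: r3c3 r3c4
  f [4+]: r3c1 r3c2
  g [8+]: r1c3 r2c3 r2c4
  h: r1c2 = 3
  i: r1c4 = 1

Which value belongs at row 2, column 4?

3

H is a freebie; hence r1c2 = 3.
I is a freebie, leaving r1c4 = 1.
Cage c is given; hence r2c2 = 2.
Column 2 already has 3, leaving r3c2 = 1.
Column 2 now contains 1; hence r4c2 = 4.
Cage b's pair has sum 6; hence r1c1 = 2.
Cage g needs sum 8, which forces r1c3 = 4.
2 is placed in row 2, leaving r2c1 = 4.
Cage g has sum 8, leaving r2c3 = 1.
The 3 cells of cage g must have sum 8, so r2c4 = 3.
1 is placed in row 3; hence r3c1 = 3.
Column 3 already has 4, so r3c3 = 2.
2 is placed in row 3, leaving r3c4 = 4.
Cage d's pair has sum 5, which forces r4c1 = 1.
Column 3 now contains 2; hence r4c3 = 3.
Column 4 now contains 3, leaving r4c4 = 2.
Filled in: 2 3 4 1 / 4 2 1 3 / 3 1 2 4 / 1 4 3 2.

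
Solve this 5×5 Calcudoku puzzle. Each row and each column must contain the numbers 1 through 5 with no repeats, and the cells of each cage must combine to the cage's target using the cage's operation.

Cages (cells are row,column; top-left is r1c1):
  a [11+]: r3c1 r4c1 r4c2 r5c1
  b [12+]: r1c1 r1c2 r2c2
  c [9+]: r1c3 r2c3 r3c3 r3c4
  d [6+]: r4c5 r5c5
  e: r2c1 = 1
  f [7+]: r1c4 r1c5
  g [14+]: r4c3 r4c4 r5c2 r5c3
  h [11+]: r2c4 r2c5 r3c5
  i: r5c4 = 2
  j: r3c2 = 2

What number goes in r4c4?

Cage e is a single given cell, so r2c1 = 1.
Cage j is given, which forces r3c2 = 2.
I is a freebie, so r5c4 = 2.
Cage a has sum 11, leaving r4c1 = 2.
Cage a needs sum 11, leaving r4c2 = 1.
1 is placed in row 4, which forces r4c5 = 5.
Cage h needs sum 11, leaving r3c5 = 4.
Cage d's pair has sum 6; hence r5c5 = 1.
The only place for 1 in row 1 is r1c3.
Cage c needs sum 9, so r3c4 = 1.
In row 1, 2 can only go at r1c5, so r1c5 = 2.
The two cells of cage f must have sum 7, so r1c4 = 5.
The 3 cells of cage h must have sum 11, leaving r2c4 = 4.
2 is placed in column 5, so r2c5 = 3.
Column 4 now contains 4, so r4c4 = 3.
Row 2 already has 3, leaving r2c2 = 5.
Row 2 already has 4, so r2c3 = 2.
The 4 cells of cage c must have sum 9, leaving r3c3 = 5.
3 is placed in row 4; hence r4c3 = 4.
The 4 cells of cage g must have sum 14, which forces r5c2 = 4.
Cage g has sum 14, which forces r5c3 = 3.
The 3 cells of cage b must have sum 12, so r1c1 = 4.
4 is placed in column 2, leaving r1c2 = 3.
Row 3 now contains 5, so r3c1 = 3.
3 is placed in row 5, leaving r5c1 = 5.
Completed grid: 4 3 1 5 2 / 1 5 2 4 3 / 3 2 5 1 4 / 2 1 4 3 5 / 5 4 3 2 1.

3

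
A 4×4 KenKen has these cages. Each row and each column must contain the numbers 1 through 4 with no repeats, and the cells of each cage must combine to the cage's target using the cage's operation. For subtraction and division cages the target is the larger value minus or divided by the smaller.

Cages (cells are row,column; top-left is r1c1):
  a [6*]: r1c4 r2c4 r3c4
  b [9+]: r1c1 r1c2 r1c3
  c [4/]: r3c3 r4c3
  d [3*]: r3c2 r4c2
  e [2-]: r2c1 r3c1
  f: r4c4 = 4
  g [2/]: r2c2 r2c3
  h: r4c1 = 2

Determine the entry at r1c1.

H is a freebie; hence r4c1 = 2.
F is a freebie, so r4c4 = 4.
Cage c needs two cells with quotient 4, leaving r3c3 = 4.
4 is placed in row 4, which forces r4c3 = 1.
1 is placed in column 3; hence r2c3 = 2.
Cage d needs two cells with product 3, which forces r3c2 = 1.
Row 4 now contains 1, leaving r4c2 = 3.
The 3 cells of cage b must have sum 9, so r1c1 = 4.
Cage b needs sum 9, which forces r1c2 = 2.
2 is placed in column 3, which forces r1c3 = 3.
3 is placed in row 1, so r1c4 = 1.
The two cells of cage e must have difference 2, leaving r2c1 = 1.
Column 2 now contains 1; hence r2c2 = 4.
1 is placed in column 4; hence r2c4 = 3.
1 is placed in row 3, so r3c1 = 3.
Column 4 already has 3, leaving r3c4 = 2.
Completed grid: 4 2 3 1 / 1 4 2 3 / 3 1 4 2 / 2 3 1 4.

4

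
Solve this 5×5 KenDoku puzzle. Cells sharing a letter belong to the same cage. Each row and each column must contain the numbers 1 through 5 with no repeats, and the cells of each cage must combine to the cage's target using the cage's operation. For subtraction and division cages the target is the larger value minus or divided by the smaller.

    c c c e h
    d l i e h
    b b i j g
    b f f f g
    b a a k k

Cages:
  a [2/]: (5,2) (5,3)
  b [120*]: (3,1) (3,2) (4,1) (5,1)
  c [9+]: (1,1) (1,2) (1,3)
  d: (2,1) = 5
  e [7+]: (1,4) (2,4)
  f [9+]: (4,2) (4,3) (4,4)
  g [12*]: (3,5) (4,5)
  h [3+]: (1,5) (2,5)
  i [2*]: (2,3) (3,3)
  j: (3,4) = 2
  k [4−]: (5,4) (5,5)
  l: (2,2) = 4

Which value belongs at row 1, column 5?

Cage d is given, so (2,1) = 5.
Cage l is a single given cell, leaving (2,2) = 4.
Cage j is given; hence (3,4) = 2.
The two cells of cage e must have sum 7; hence (1,4) = 4.
Cage i needs two cells with product 2, leaving (2,3) = 2.
Column 4 now contains 2, leaving (2,4) = 3.
Row 2 already has 2, leaving (2,5) = 1.
Cage b needs product 120, leaving (3,2) = 5.
Row 3 now contains 2, which forces (3,3) = 1.
Column 3 now contains 1, which forces (5,3) = 4.
Column 5 now contains 1, so (5,5) = 5.
The 3 cells of cage c must have sum 9, which forces (1,3) = 5.
Column 5 now contains 1; hence (1,5) = 2.
5 is placed in column 3, so (4,3) = 3.
Row 4 already has 3, so (4,5) = 4.
Cage a needs two cells with quotient 2, which forces (5,2) = 2.
5 is placed in row 5, leaving (5,4) = 1.
The 4 cells of cage b must have product 120, leaving (3,1) = 4.
Column 5 already has 4, so (3,5) = 3.
Row 4 now contains 4, so (4,1) = 2.
Row 4 already has 3, so (4,2) = 1.
1 is placed in column 4, which forces (4,4) = 5.
Row 5 now contains 2; hence (5,1) = 3.
Column 1 now contains 3, so (1,1) = 1.
1 is placed in column 2, so (1,2) = 3.
Completed grid: 1 3 5 4 2 / 5 4 2 3 1 / 4 5 1 2 3 / 2 1 3 5 4 / 3 2 4 1 5.

2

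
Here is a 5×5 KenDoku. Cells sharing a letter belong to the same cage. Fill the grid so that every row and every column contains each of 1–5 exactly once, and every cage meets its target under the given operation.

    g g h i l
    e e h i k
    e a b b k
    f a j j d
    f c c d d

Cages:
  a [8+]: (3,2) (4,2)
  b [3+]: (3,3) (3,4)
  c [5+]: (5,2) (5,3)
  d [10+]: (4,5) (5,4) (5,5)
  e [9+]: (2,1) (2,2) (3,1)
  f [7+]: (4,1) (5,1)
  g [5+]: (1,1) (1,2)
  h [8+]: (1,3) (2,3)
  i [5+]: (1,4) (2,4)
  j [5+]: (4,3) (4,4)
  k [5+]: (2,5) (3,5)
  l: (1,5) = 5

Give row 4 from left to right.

5 3 1 4 2

L is a freebie, which forces (1,5) = 5.
Row 1 already has 5; hence (1,3) = 3.
The two cells of cage h must have sum 8, which forces (2,3) = 5.
In row 1, 2 can only go at (1,4), so (1,4) = 2.
Cage i's pair has sum 5, which forces (2,4) = 3.
The two cells of cage b must have sum 3; hence (3,3) = 2.
Column 4 now contains 2; hence (3,4) = 1.
1 is placed in column 4; hence (4,4) = 4.
Column 4 now contains 4; hence (5,4) = 5.
4 is placed in row 4, so (4,3) = 1.
1 is placed in column 3, so (5,3) = 4.
Cage f needs two cells with sum 7, leaving (4,1) = 5.
Row 4 now contains 5, so (4,2) = 3.
3 is placed in row 4, so (4,5) = 2.
4 is placed in row 5, which forces (5,1) = 2.
4 is placed in row 5, leaving (5,2) = 1.
Column 5 already has 2; hence (5,5) = 3.
Cage g needs two cells with sum 5, so (1,1) = 1.
Column 2 already has 1; hence (1,2) = 4.
1 is placed in column 1, so (2,1) = 4.
Column 2 now contains 4, which forces (2,2) = 2.
Column 5 already has 2, which forces (2,5) = 1.
Column 1 now contains 4; hence (3,1) = 3.
3 is placed in column 2, so (3,2) = 5.
Column 5 now contains 3, so (3,5) = 4.
The full grid is 1 4 3 2 5 / 4 2 5 3 1 / 3 5 2 1 4 / 5 3 1 4 2 / 2 1 4 5 3.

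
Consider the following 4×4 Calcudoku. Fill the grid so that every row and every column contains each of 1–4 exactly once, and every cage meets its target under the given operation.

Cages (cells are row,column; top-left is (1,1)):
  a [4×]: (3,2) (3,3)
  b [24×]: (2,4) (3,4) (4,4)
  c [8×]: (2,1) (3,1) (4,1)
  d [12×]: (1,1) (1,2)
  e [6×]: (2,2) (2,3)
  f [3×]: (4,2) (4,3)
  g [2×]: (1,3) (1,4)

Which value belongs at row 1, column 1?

3

The only place for 1 in row 2 is (2,1).
The only place for 4 in row 2 is (2,4).
Row 3 needs a 3, and only (3,4) is open for it.
Column 4 already has 3; hence (4,4) = 2.
The two cells of cage g must have product 2, so (1,3) = 2.
Column 4 now contains 2, so (1,4) = 1.
Column 3 already has 2, so (2,3) = 3.
Cage c has product 8; hence (3,1) = 2.
Row 4 already has 2, which forces (4,1) = 4.
Column 3 already has 3, so (4,3) = 1.
Column 1 already has 4, leaving (1,1) = 3.
The two cells of cage d must have product 12; hence (1,2) = 4.
3 is placed in row 2, which forces (2,2) = 2.
Cage a's pair has product 4, leaving (3,2) = 1.
Column 3 now contains 1, which forces (3,3) = 4.
Row 4 already has 1, leaving (4,2) = 3.
The full grid is 3 4 2 1 / 1 2 3 4 / 2 1 4 3 / 4 3 1 2.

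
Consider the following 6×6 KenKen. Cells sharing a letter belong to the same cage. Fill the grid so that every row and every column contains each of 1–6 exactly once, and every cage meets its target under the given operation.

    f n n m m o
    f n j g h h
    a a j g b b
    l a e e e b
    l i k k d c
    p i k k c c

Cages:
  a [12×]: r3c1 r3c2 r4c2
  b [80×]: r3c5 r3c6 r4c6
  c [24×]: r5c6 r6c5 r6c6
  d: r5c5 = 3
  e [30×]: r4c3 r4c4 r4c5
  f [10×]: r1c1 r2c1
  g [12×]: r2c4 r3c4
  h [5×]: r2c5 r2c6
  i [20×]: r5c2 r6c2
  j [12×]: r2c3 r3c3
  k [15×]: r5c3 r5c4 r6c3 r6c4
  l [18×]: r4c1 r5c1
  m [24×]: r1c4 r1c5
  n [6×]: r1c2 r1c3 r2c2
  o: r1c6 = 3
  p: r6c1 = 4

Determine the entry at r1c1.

Cage o is a single given cell, so r1c6 = 3.
The 3 cells of cage b must have product 80, so r3c5 = 4.
Cage b has product 80, leaving r3c6 = 5.
Cage b needs product 80, so r4c6 = 4.
Cage d is a single given cell, which forces r5c5 = 3.
Cage p is given, leaving r6c1 = 4.
Row 6 already has 4, which forces r6c2 = 5.
The two cells of cage m must have product 24; hence r1c4 = 4.
4 is placed in column 5, so r1c5 = 6.
Cage h needs two cells with product 5, leaving r2c5 = 5.
Column 6 now contains 5, leaving r2c6 = 1.
The two cells of cage l must have product 18, leaving r4c1 = 3.
3 is placed in row 5, leaving r5c1 = 6.
Column 2 already has 5, leaving r5c2 = 4.
Cage c has product 24, so r5c6 = 2.
Cage c has product 24, leaving r6c5 = 2.
Cage c needs product 24, which forces r6c6 = 6.
Cage f needs two cells with product 10, so r1c1 = 5.
Row 2 now contains 5, leaving r2c1 = 2.
Row 2 already has 1, so r2c2 = 3.
2 is placed in row 2; hence r2c4 = 6.
Column 1 now contains 2, leaving r3c1 = 1.
6 is placed in column 4, so r3c4 = 2.
6 is placed in column 4, so r4c4 = 5.
Column 5 now contains 2, so r4c5 = 1.
5 is placed in column 4; hence r5c4 = 1.
Column 4 already has 1; hence r6c4 = 3.
Row 2 now contains 6, which forces r2c3 = 4.
Row 3 already has 2; hence r3c2 = 6.
The two cells of cage j must have product 12, leaving r3c3 = 3.
The 3 cells of cage a must have product 12, so r4c2 = 2.
5 is placed in row 4, so r4c3 = 6.
Row 5 already has 1, so r5c3 = 5.
Row 6 already has 3, which forces r6c3 = 1.
2 is placed in column 2, leaving r1c2 = 1.
1 is placed in column 3, so r1c3 = 2.
Completed grid: 5 1 2 4 6 3 / 2 3 4 6 5 1 / 1 6 3 2 4 5 / 3 2 6 5 1 4 / 6 4 5 1 3 2 / 4 5 1 3 2 6.

5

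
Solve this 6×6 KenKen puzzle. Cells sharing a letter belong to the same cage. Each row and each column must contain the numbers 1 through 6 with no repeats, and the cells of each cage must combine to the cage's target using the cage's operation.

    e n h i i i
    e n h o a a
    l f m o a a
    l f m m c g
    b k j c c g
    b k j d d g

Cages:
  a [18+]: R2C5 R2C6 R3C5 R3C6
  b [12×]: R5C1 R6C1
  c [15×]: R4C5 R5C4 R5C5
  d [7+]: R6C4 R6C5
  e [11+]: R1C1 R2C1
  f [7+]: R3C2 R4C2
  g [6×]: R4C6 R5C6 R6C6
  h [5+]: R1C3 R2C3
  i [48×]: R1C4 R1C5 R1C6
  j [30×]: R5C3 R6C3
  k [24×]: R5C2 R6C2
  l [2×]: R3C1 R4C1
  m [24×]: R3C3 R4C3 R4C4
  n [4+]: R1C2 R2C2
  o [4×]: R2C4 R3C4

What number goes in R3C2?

5

In row 1, 5 can only go at R1C1, so R1C1 = 5.
Column 1 already has 5, leaving R2C1 = 6.
Row 5 needs a 2, and only R5C6 is open for it.
In row 4, 4 can only go at R4C3, so R4C3 = 4.
The only place for 1 in row 1 is R1C2.
Column 2 already has 1, leaving R2C2 = 3.
Row 2 now contains 3, so R2C3 = 2.
2 is placed in column 3, which forces R1C3 = 3.
Column 3 now contains 3; hence R3C3 = 1.
Row 3 already has 1, which forces R3C4 = 4.
Column 4 now contains 4, so R2C4 = 1.
Row 3 already has 1, leaving R3C1 = 2.
2 is placed in row 3; hence R3C2 = 5.
The 4 cells of cage a must have sum 18; hence R3C5 = 3.
Cage a has sum 18; hence R3C6 = 6.
Cage l needs two cells with product 2; hence R4C1 = 1.
Column 2 already has 5, so R4C2 = 2.
Cage m needs product 24, leaving R4C4 = 6.
Row 4 already has 1, which forces R4C5 = 5.
Row 4 already has 1, which forces R4C6 = 3.
5 is placed in column 5, which forces R5C5 = 1.
3 is placed in column 6, so R6C6 = 1.
6 is placed in column 4; hence R1C4 = 2.
Cage i has product 48, which forces R1C5 = 6.
Column 6 already has 6, which forces R1C6 = 4.
5 is placed in column 5, leaving R2C5 = 4.
Cage a needs sum 18, which forces R2C6 = 5.
Cage c has product 15, leaving R5C4 = 3.
Column 4 already has 3, leaving R6C4 = 5.
Column 5 now contains 4, which forces R6C5 = 2.
3 is placed in row 5, leaving R5C1 = 4.
Row 5 already has 4; hence R5C2 = 6.
The two cells of cage j must have product 30; hence R5C3 = 5.
Cage b needs two cells with product 12, which forces R6C1 = 3.
Column 2 now contains 6, so R6C2 = 4.
Row 6 now contains 5, so R6C3 = 6.
Filled in: 5 1 3 2 6 4 / 6 3 2 1 4 5 / 2 5 1 4 3 6 / 1 2 4 6 5 3 / 4 6 5 3 1 2 / 3 4 6 5 2 1.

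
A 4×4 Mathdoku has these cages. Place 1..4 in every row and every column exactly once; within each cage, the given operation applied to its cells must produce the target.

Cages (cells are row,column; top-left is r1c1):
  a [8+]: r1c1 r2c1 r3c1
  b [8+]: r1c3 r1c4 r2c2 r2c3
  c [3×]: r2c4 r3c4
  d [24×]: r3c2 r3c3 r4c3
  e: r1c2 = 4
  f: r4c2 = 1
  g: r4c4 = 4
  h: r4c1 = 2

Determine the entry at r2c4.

1

Cage e is given, leaving r1c2 = 4.
Cage h is a single given cell, which forces r4c1 = 2.
Cage f is given; hence r4c2 = 1.
Cage g is a single given cell, leaving r4c4 = 4.
Cage d has product 24, leaving r3c2 = 2.
Cage d needs product 24; hence r3c3 = 4.
Row 4 already has 4, so r4c3 = 3.
Cage b has sum 8, so r1c3 = 1.
Cage b has sum 8; hence r1c4 = 2.
Cage a has sum 8; hence r2c1 = 4.
2 is placed in column 2; hence r2c2 = 3.
The 4 cells of cage b must have sum 8, leaving r2c3 = 2.
Row 2 already has 3; hence r2c4 = 1.
1 is placed in column 4, so r3c4 = 3.
Row 1 now contains 1, leaving r1c1 = 3.
3 is placed in row 3, so r3c1 = 1.
Filled in: 3 4 1 2 / 4 3 2 1 / 1 2 4 3 / 2 1 3 4.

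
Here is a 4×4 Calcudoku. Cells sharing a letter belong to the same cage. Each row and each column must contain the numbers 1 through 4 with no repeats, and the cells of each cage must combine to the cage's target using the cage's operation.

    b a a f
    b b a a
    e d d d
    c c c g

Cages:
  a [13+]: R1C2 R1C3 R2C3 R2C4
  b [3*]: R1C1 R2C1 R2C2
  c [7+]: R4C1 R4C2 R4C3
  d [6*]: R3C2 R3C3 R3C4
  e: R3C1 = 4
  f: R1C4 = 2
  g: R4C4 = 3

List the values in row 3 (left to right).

Cage b has product 3; hence R1C1 = 1.
Cage f is given, which forces R1C4 = 2.
Cage b has product 3; hence R2C1 = 3.
The 3 cells of cage b must have product 3, leaving R2C2 = 1.
Row 2 already has 3, which forces R2C4 = 4.
Cage e is a single given cell, which forces R3C1 = 4.
4 is placed in column 1, so R4C1 = 2.
2 is placed in row 4; hence R4C2 = 4.
4 is placed in row 4, leaving R4C3 = 1.
Cage g is given, leaving R4C4 = 3.
4 is placed in column 2, which forces R1C2 = 3.
Cage a needs sum 13, which forces R1C3 = 4.
Row 2 now contains 4, so R2C3 = 2.
Column 2 now contains 3; hence R3C2 = 2.
2 is placed in column 3, leaving R3C3 = 3.
Column 4 already has 3, so R3C4 = 1.
The full grid is 1 3 4 2 / 3 1 2 4 / 4 2 3 1 / 2 4 1 3.

4 2 3 1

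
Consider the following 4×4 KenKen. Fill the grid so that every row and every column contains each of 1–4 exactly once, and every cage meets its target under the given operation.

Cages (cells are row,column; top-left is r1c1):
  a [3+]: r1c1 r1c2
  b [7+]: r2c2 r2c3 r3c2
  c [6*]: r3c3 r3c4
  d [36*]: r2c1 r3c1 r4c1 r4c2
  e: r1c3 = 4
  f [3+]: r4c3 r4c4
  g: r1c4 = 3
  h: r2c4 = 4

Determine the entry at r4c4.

Cage e is given, leaving r1c3 = 4.
G is a freebie, leaving r1c4 = 3.
H is a freebie; hence r2c4 = 4.
3 is placed in column 4, so r3c4 = 2.
The 4 cells of cage d must have product 36, which forces r4c2 = 3.
Column 4 now contains 2, leaving r4c4 = 1.
Cage b needs sum 7, which forces r3c2 = 4.
Row 3 already has 2; hence r3c3 = 3.
Row 4 now contains 1, so r4c1 = 4.
Row 4 now contains 1; hence r4c3 = 2.
Cage d has product 36, so r2c1 = 3.
The 3 cells of cage b must have sum 7, leaving r2c2 = 2.
Column 3 already has 2, which forces r2c3 = 1.
3 is placed in row 3, leaving r3c1 = 1.
Column 1 now contains 1, which forces r1c1 = 2.
2 is placed in column 2, which forces r1c2 = 1.
Filled in: 2 1 4 3 / 3 2 1 4 / 1 4 3 2 / 4 3 2 1.

1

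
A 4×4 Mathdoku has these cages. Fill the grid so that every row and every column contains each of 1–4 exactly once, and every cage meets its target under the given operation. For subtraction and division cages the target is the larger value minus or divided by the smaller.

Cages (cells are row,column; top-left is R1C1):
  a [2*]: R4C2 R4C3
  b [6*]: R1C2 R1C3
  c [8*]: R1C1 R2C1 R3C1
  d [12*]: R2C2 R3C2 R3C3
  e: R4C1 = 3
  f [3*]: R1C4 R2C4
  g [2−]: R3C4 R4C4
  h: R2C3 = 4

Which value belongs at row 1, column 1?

Cage h is given, which forces R2C3 = 4.
E is a freebie; hence R4C1 = 3.
Row 1 needs a 4, and only R1C1 is open for it.
The only place for 1 in row 1 is R1C4.
Column 4 now contains 1, which forces R2C4 = 3.
The only place for 1 in row 3 is R3C1.
Column 1 now contains 1, leaving R2C1 = 2.
Row 2 already has 2, leaving R2C2 = 1.
Column 2 now contains 1; hence R4C2 = 2.
2 is placed in row 4, which forces R4C3 = 1.
2 is placed in row 4, which forces R4C4 = 4.
Column 2 now contains 2; hence R1C2 = 3.
Cage b's pair has product 6, so R1C3 = 2.
Cage d needs product 12, leaving R3C2 = 4.
Cage d needs product 12; hence R3C3 = 3.
Column 4 already has 4, which forces R3C4 = 2.
Completed grid: 4 3 2 1 / 2 1 4 3 / 1 4 3 2 / 3 2 1 4.

4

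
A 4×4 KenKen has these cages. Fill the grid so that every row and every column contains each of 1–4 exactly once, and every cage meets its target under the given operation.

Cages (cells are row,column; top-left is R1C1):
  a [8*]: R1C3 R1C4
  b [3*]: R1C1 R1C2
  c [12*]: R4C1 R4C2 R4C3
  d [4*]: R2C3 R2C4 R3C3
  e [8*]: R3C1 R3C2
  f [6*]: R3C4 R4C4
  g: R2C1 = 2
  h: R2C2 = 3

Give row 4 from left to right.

Cage g is given; hence R2C1 = 2.
Cage h is given, so R2C2 = 3.
2 is placed in row 2; hence R2C4 = 1.
2 is placed in column 1, leaving R3C1 = 4.
4 is placed in row 3, which forces R3C2 = 2.
2 is placed in row 3; hence R3C3 = 1.
2 is placed in row 3, so R3C4 = 3.
3 is placed in column 4; hence R4C4 = 2.
The two cells of cage b must have product 3, which forces R1C1 = 3.
3 is placed in column 2, leaving R1C2 = 1.
Cage a needs two cells with product 8, which forces R1C3 = 2.
Column 4 already has 2, leaving R1C4 = 4.
Row 2 already has 1, which forces R2C3 = 4.
Column 1 already has 3, leaving R4C1 = 1.
Column 2 now contains 1, which forces R4C2 = 4.
4 is placed in column 3, so R4C3 = 3.
Completed grid: 3 1 2 4 / 2 3 4 1 / 4 2 1 3 / 1 4 3 2.

1 4 3 2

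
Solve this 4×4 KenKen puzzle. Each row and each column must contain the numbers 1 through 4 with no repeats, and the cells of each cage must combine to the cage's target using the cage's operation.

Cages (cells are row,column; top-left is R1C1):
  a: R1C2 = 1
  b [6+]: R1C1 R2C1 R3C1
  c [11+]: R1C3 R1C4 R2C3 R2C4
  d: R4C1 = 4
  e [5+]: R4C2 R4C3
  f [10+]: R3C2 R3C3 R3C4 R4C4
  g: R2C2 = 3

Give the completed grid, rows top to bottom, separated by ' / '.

3 1 4 2 / 2 3 1 4 / 1 4 2 3 / 4 2 3 1

A is a freebie, so R1C2 = 1.
G is a freebie; hence R2C2 = 3.
D is a freebie; hence R4C1 = 4.
Row 4 now contains 4, which forces R4C2 = 2.
2 is placed in column 2, so R3C2 = 4.
Cage e's pair has sum 5, leaving R4C3 = 3.
Row 4 already has 3, which forces R4C4 = 1.
Cage f has sum 10, leaving R3C3 = 2.
Cage f needs sum 10, which forces R3C4 = 3.
The 3 cells of cage b must have sum 6, which forces R1C1 = 3.
2 is placed in column 3, so R1C3 = 4.
3 is placed in column 4; hence R1C4 = 2.
The 3 cells of cage b must have sum 6, leaving R2C1 = 2.
The 4 cells of cage c must have sum 11, which forces R2C3 = 1.
The 4 cells of cage c must have sum 11, leaving R2C4 = 4.
Row 3 now contains 3; hence R3C1 = 1.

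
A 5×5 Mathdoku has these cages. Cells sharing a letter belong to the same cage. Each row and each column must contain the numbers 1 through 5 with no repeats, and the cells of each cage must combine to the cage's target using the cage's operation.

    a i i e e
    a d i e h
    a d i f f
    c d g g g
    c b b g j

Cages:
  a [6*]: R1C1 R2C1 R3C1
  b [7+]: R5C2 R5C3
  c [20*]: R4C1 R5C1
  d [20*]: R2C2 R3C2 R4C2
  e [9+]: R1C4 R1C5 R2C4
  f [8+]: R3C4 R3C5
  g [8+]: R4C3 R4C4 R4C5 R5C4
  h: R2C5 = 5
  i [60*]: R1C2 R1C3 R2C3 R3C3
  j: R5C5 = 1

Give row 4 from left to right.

4 5 1 3 2

Cage h is given, which forces R2C5 = 5.
5 is placed in column 5, leaving R3C5 = 3.
Cage j is given, leaving R5C5 = 1.
3 is placed in row 3, so R3C4 = 5.
Cage g needs sum 8; hence R4C5 = 2.
Row 5 already has 1; hence R5C4 = 2.
The 3 cells of cage e must have sum 9, so R1C4 = 1.
Column 5 already has 2, leaving R1C5 = 4.
Cage e has sum 9, which forces R2C4 = 4.
The 3 cells of cage d must have product 20, which forces R4C2 = 5.
1 is placed in column 4, which forces R4C4 = 3.
Cage i has product 60, leaving R1C3 = 5.
4 is placed in row 2; hence R2C2 = 1.
Row 2 now contains 1, so R2C3 = 3.
The 3 cells of cage d must have product 20, leaving R3C2 = 4.
Row 3 already has 4, which forces R3C3 = 2.
Row 4 now contains 5, which forces R4C1 = 4.
Row 4 now contains 3, which forces R4C3 = 1.
The two cells of cage c must have product 20, leaving R5C1 = 5.
4 is placed in column 2; hence R5C2 = 3.
Column 3 already has 3, leaving R5C3 = 4.
Cage a needs product 6, which forces R1C1 = 3.
Column 2 now contains 3; hence R1C2 = 2.
3 is placed in row 2, leaving R2C1 = 2.
2 is placed in row 3, so R3C1 = 1.
Filled in: 3 2 5 1 4 / 2 1 3 4 5 / 1 4 2 5 3 / 4 5 1 3 2 / 5 3 4 2 1.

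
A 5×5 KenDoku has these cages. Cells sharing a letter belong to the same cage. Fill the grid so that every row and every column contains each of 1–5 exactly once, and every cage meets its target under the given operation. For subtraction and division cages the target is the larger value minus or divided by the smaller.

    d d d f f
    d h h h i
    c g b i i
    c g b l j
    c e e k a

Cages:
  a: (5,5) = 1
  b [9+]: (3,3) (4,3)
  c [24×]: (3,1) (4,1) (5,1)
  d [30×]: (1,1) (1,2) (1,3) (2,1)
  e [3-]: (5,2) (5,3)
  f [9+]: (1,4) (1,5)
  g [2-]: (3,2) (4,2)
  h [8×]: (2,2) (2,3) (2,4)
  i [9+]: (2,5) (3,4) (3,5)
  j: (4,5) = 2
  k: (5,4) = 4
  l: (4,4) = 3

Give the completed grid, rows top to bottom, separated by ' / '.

1 2 3 5 4 / 5 4 1 2 3 / 2 3 4 1 5 / 4 1 5 3 2 / 3 5 2 4 1

Cage l is given, which forces (4,4) = 3.
Cage j is given, leaving (4,5) = 2.
Cage k is given; hence (5,4) = 4.
Cage a is given; hence (5,5) = 1.
Column 4 already has 4, leaving (1,4) = 5.
Cage f needs two cells with sum 9, which forces (1,5) = 4.
2 is placed in row 4, which forces (4,1) = 4.
Row 4 now contains 4, leaving (4,3) = 5.
5 is placed in column 3, which forces (5,3) = 2.
Cage d needs product 30, so (2,1) = 5.
5 is placed in row 2; hence (2,5) = 3.
Cage c has product 24; hence (3,1) = 2.
Cage g needs two cells with difference 2, which forces (3,2) = 3.
5 is placed in column 3, leaving (3,3) = 4.
The 3 cells of cage i must have sum 9, so (3,4) = 1.
Column 5 now contains 3, so (3,5) = 5.
Row 4 already has 5, so (4,2) = 1.
2 is placed in row 5, leaving (5,1) = 3.
2 is placed in row 5, leaving (5,2) = 5.
Column 1 already has 3, leaving (1,1) = 1.
Column 2 already has 1, which forces (1,2) = 2.
Cage d has product 30, so (1,3) = 3.
The 3 cells of cage h must have product 8, so (2,2) = 4.
4 is placed in column 3, so (2,3) = 1.
Column 4 already has 1; hence (2,4) = 2.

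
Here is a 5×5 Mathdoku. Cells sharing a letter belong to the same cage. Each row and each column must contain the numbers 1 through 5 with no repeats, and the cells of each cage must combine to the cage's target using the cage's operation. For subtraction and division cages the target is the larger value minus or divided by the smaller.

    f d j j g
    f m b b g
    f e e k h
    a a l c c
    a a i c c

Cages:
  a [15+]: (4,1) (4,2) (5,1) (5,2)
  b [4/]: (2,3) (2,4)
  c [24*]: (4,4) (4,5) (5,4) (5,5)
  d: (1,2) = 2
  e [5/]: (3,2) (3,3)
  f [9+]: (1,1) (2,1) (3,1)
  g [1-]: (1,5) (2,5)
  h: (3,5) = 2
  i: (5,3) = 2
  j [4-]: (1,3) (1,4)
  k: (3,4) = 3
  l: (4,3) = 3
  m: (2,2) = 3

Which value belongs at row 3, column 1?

4

D is a freebie, so (1,2) = 2.
Cage m is given, which forces (2,2) = 3.
Cage k is a single given cell, so (3,4) = 3.
Cage h is a single given cell, leaving (3,5) = 2.
Cage l is given; hence (4,3) = 3.
Cage i is given, so (5,3) = 2.
Cage f has sum 9; hence (1,1) = 3.
Cage c has product 24, which forces (4,4) = 2.
Cage c needs product 24, which forces (5,5) = 3.
Row 1 needs a 4, and only (1,5) is open for it.
4 is placed in column 5; hence (2,5) = 5.
4 is placed in column 5; hence (4,5) = 1.
The 4 cells of cage c must have product 24, so (5,4) = 4.
Cage b needs two cells with quotient 4, which forces (2,3) = 4.
4 is placed in column 4, leaving (2,4) = 1.
The two cells of cage j must have difference 4; hence (1,3) = 1.
Column 4 now contains 1, so (1,4) = 5.
Row 2 now contains 1, which forces (2,1) = 2.
The 3 cells of cage f must have sum 9, leaving (3,1) = 4.
Column 3 now contains 1, so (3,3) = 5.
4 is placed in column 1, which forces (4,1) = 5.
Row 4 already has 5, so (4,2) = 4.
Column 1 already has 5; hence (5,1) = 1.
1 is placed in row 5, which forces (5,2) = 5.
Row 3 already has 5; hence (3,2) = 1.
Filled in: 3 2 1 5 4 / 2 3 4 1 5 / 4 1 5 3 2 / 5 4 3 2 1 / 1 5 2 4 3.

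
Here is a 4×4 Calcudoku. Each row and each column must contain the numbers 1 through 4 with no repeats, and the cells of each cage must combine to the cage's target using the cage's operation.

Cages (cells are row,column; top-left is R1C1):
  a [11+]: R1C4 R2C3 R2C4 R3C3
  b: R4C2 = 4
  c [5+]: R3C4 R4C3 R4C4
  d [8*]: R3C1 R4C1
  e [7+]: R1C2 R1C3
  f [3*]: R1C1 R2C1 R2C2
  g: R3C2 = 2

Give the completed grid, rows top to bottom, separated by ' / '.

Cage f has product 3; hence R1C1 = 1.
Cage f has product 3, which forces R2C1 = 3.
The 3 cells of cage f must have product 3, so R2C2 = 1.
G is a freebie, so R3C2 = 2.
Row 3 now contains 2, which forces R3C4 = 1.
B is a freebie, leaving R4C2 = 4.
Column 4 now contains 1, which forces R4C4 = 3.
Column 2 now contains 4, leaving R1C2 = 3.
Cage e's pair has sum 7, which forces R1C3 = 4.
The 4 cells of cage a must have sum 11, leaving R1C4 = 2.
The 4 cells of cage a must have sum 11; hence R2C3 = 2.
The 4 cells of cage a must have sum 11, leaving R2C4 = 4.
Row 3 now contains 2, so R3C1 = 4.
The 4 cells of cage a must have sum 11, leaving R3C3 = 3.
Row 4 already has 4, which forces R4C1 = 2.
Cage c needs sum 5, so R4C3 = 1.

1 3 4 2 / 3 1 2 4 / 4 2 3 1 / 2 4 1 3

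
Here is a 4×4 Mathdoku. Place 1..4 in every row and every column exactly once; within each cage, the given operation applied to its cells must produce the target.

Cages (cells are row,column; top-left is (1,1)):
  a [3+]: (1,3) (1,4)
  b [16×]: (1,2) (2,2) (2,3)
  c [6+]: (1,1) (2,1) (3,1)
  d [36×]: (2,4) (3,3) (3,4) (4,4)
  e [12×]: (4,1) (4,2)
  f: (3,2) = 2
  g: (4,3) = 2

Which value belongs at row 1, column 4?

Cage f is given; hence (3,2) = 2.
Cage d needs product 36, leaving (3,3) = 3.
Cage g is given, which forces (4,3) = 2.
Column 2 already has 2, which forces (1,2) = 4.
Column 3 now contains 2, so (1,3) = 1.
The two cells of cage a must have sum 3, leaving (1,4) = 2.
Cage b has product 16, so (2,2) = 1.
Column 3 now contains 2, leaving (2,3) = 4.
Row 2 already has 4, so (2,4) = 3.
Row 3 now contains 3, leaving (3,1) = 1.
Row 3 already has 1, leaving (3,4) = 4.
4 is placed in column 2, leaving (4,2) = 3.
4 is placed in column 4, which forces (4,4) = 1.
2 is placed in row 1; hence (1,1) = 3.
Row 2 now contains 3, leaving (2,1) = 2.
Row 4 now contains 3, so (4,1) = 4.
The full grid is 3 4 1 2 / 2 1 4 3 / 1 2 3 4 / 4 3 2 1.

2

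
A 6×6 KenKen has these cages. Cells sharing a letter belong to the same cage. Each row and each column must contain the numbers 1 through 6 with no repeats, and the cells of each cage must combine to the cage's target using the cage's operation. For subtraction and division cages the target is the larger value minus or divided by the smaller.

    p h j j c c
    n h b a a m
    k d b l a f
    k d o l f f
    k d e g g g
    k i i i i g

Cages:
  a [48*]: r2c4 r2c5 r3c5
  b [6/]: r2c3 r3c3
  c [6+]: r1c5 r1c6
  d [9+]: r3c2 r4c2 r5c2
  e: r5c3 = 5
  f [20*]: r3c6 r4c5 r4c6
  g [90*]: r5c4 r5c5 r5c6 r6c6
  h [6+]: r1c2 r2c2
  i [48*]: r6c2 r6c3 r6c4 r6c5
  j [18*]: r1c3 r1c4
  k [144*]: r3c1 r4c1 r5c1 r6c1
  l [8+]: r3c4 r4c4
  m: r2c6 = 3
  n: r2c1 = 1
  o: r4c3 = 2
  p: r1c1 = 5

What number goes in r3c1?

2

Cage p is given; hence r1c1 = 5.
Cage n is given; hence r2c1 = 1.
Row 2 now contains 1; hence r2c3 = 6.
Cage m is given, so r2c6 = 3.
Column 3 now contains 6, so r3c3 = 1.
Cage o is a single given cell, leaving r4c3 = 2.
E is a freebie, so r5c3 = 5.
Column 3 now contains 2; hence r6c3 = 4.
Column 3 now contains 6, which forces r1c3 = 3.
The two cells of cage j must have product 18; hence r1c4 = 6.
The 3 cells of cage a must have product 48, so r3c5 = 6.
The 4 cells of cage g must have product 90, which forces r6c6 = 5.
Column 6 already has 5; hence r3c6 = 4.
The 3 cells of cage f must have product 20; hence r4c5 = 5.
Cage f needs product 20, leaving r4c6 = 1.
Cage g has product 90, so r5c6 = 6.
The 4 cells of cage i must have product 48, which forces r6c2 = 6.
Cage c's pair has sum 6; hence r1c5 = 4.
Column 6 now contains 4, leaving r1c6 = 2.
4 is placed in column 5, which forces r2c5 = 2.
The two cells of cage l must have sum 8, so r3c4 = 5.
Cage k has product 144, so r4c1 = 6.
Row 4 already has 5; hence r4c4 = 3.
Cage k needs product 144, leaving r5c1 = 4.
Column 4 now contains 3, which forces r5c4 = 1.
1 is placed in row 5, leaving r5c5 = 3.
Column 4 now contains 1; hence r6c4 = 2.
2 is placed in column 5; hence r6c5 = 1.
2 is placed in row 1, leaving r1c2 = 1.
The two cells of cage h must have sum 6, leaving r2c2 = 5.
Row 2 already has 2, leaving r2c4 = 4.
Cage k has product 144; hence r3c1 = 2.
Cage d has sum 9; hence r3c2 = 3.
3 is placed in row 4, leaving r4c2 = 4.
3 is placed in row 5; hence r5c2 = 2.
2 is placed in row 6, so r6c1 = 3.
Filled in: 5 1 3 6 4 2 / 1 5 6 4 2 3 / 2 3 1 5 6 4 / 6 4 2 3 5 1 / 4 2 5 1 3 6 / 3 6 4 2 1 5.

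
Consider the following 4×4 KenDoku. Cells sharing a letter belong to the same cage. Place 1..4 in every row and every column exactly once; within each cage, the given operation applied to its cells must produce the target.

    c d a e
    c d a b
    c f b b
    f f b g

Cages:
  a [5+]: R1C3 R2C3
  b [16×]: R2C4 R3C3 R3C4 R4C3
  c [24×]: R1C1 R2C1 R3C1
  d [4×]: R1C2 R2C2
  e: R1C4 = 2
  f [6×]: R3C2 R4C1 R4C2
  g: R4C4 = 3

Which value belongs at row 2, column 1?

Cage e is a single given cell; hence R1C4 = 2.
Cage g is a single given cell, leaving R4C4 = 3.
Cage f has product 6; hence R3C2 = 3.
In row 2, 3 can only go at R2C1, so R2C1 = 3.
Column 1 already has 3; hence R1C1 = 4.
4 is placed in row 1, which forces R1C2 = 1.
1 is placed in row 1, which forces R1C3 = 3.
Column 2 now contains 1, so R2C2 = 4.
Row 2 already has 4, so R2C4 = 1.
The 3 cells of cage c must have product 24; hence R3C1 = 2.
1 is placed in column 4; hence R3C4 = 4.
2 is placed in column 1, so R4C1 = 1.
Column 2 now contains 1, so R4C2 = 2.
Row 4 now contains 1, leaving R4C3 = 4.
1 is placed in row 2, so R2C3 = 2.
4 is placed in row 3, leaving R3C3 = 1.
The full grid is 4 1 3 2 / 3 4 2 1 / 2 3 1 4 / 1 2 4 3.

3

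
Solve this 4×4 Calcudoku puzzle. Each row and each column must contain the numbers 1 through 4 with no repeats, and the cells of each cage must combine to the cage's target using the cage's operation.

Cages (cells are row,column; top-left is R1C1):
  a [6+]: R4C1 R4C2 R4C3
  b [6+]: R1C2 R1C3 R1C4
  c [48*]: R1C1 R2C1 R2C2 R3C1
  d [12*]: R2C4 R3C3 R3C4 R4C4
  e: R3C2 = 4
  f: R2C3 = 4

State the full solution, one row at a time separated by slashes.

Cage f is given; hence R2C3 = 4.
Cage e is a single given cell; hence R3C2 = 4.
Cage c has product 48, so R1C1 = 4.
Cage c has product 48, leaving R2C1 = 3.
4 is placed in row 2, leaving R2C2 = 2.
2 is placed in row 2; hence R2C4 = 1.
The 4 cells of cage c must have product 48, leaving R3C1 = 2.
Row 3 now contains 2, leaving R3C3 = 1.
Column 4 now contains 1, which forces R3C4 = 3.
Column 1 already has 2, which forces R4C1 = 1.
Row 4 already has 1, so R4C2 = 3.
Row 4 now contains 3, so R4C3 = 2.
Row 4 already has 2, so R4C4 = 4.
Column 2 now contains 3; hence R1C2 = 1.
Column 3 already has 2, which forces R1C3 = 3.
Column 4 already has 3, which forces R1C4 = 2.

4 1 3 2 / 3 2 4 1 / 2 4 1 3 / 1 3 2 4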